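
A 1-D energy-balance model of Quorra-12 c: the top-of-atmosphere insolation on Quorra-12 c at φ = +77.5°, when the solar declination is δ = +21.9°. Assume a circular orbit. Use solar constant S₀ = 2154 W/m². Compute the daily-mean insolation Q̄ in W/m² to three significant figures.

cos H₀ = −tan(+77.5°) tan(+21.900°) = -1.8133 ≤ −1 ⇒ polar day, H₀ = π.
Bracket: H₀ sin φ sin δ + cos φ cos δ sin H₀ = 3.1416×0.97630×0.37299 + 0.21644×0.92784×0.00000 = 1.144014 + 0.000000 = 1.144014.
Q̄ = (S₀/π) × [bracket] = (2154/π) × 1.144014 = 784.4 W/m².

Q̄ ≈ 784 W/m²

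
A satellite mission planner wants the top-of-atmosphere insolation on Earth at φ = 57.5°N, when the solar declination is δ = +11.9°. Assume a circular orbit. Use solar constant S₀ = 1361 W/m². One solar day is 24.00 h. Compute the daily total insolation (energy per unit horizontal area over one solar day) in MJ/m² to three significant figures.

31.0 MJ/m²

cos H₀ = −tan(+57.5°) tan(+11.900°) = -0.3308, H₀ = 1.9079 rad.
Bracket: H₀ sin φ sin δ + cos φ cos δ sin H₀ = 1.9079×0.84339×0.20620 + 0.53730×0.97851×0.94371 = 0.331797 + 0.496159 = 0.827956.
Q̄ = (S₀/π) × [bracket] = (1361/π) × 0.827956 = 358.69 W/m².
Daily total = Q̄ × 24.00 h × 3600 s/h = 358.69 × 24.00 × 3600 / 10⁶ = 30.99 MJ/m².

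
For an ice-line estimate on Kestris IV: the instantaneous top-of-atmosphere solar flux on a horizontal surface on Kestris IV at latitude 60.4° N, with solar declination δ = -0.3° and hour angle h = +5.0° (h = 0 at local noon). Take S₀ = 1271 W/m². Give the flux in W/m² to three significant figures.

cos θ_z = sin φ sin δ + cos φ cos δ cos h = -0.004553 + 0.492056 = 0.487503.
Flux = S₀ · cos θ_z = 1271 × 0.487503 = 619.6 W/m².

620 W/m²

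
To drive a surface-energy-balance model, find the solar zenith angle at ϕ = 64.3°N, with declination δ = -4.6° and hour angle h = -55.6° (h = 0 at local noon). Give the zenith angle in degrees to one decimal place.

cos θ_z = sin ϕ sin δ + cos ϕ cos δ cos h = -0.072265 + 0.244214 = 0.171949.
θ_z = arccos(0.171949) = 80.1°.

θ_z = 80.1°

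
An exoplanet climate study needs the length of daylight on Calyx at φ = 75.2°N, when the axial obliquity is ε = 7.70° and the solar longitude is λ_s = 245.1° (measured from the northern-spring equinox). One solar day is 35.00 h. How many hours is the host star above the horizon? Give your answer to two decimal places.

12.13 h

Solar declination: sin δ = sin ε · sin λ_s = sin 7.70° × sin 245.1° = -0.12153, so δ = -6.980°.
cos H₀ = −tan φ · tan δ = −tan(+75.2°) × tan(-6.980°) = 0.4634, so H₀ = 1.0890 rad = 62.39°.
Daylight = 2H₀/(2π) × 35.00 h = (1.0890/π) × 35.00 = 12.13 h.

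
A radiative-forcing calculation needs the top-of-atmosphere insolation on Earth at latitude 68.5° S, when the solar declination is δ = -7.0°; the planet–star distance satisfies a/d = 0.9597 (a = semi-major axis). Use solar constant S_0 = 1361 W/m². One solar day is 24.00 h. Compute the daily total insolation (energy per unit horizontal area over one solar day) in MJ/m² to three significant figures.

19.3 MJ/m²

cos h₀ = −tan(-68.5°) tan(-7.000°) = -0.3117, h₀ = 1.8878 rad.
Bracket: h₀ sin ϕ sin δ + cos ϕ cos δ sin h₀ = 1.8878×-0.93042×-0.12187 + 0.36650×0.99255×0.95018 = 0.214058 + 0.345647 = 0.559705.
Inverse-square distance factor (a/d)² = 0.9597² = 0.921024.
Q̄ = (S_0/π) × 0.921024 × [bracket] = (1361/π) × 0.921024 × 0.559705 = 223.33 W/m².
Daily total = Q̄ × 24.00 h × 3600 s/h = 223.33 × 24.00 × 3600 / 10⁶ = 19.30 MJ/m².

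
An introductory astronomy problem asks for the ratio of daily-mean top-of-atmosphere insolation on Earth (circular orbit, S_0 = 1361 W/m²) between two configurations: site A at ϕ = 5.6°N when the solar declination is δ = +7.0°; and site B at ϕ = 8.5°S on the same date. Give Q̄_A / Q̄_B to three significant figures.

Q̄_A / Q̄_B ≈ 1.06

— Configuration A (ϕ=+5.6°):
cos h₀ = −tan(+5.6°) tan(+7.000°) = -0.0120, h₀ = 1.5828 rad.
Bracket: h₀ sin ϕ sin δ + cos ϕ cos δ sin h₀ = 1.5828×0.09758×0.12187 + 0.99523×0.99255×0.99993 = 0.018823 + 0.987746 = 1.006569.
Q̄ = (S_0/π) × [bracket] = (1361/π) × 1.006569 = 436.07 W/m².
— Configuration B (ϕ=-8.5°):
cos h₀ = −tan(-8.5°) tan(+7.000°) = 0.0184, h₀ = 1.5524 rad.
Bracket: h₀ sin ϕ sin δ + cos ϕ cos δ sin h₀ = 1.5524×-0.14781×0.12187 + 0.98902×0.99255×0.99983 = -0.027964 + 0.981485 = 0.953521.
Q̄ = (S_0/π) × [bracket] = (1361/π) × 0.953521 = 413.08 W/m².
Ratio Q̄_A / Q̄_B = 436.07 / 413.08 = 1.056.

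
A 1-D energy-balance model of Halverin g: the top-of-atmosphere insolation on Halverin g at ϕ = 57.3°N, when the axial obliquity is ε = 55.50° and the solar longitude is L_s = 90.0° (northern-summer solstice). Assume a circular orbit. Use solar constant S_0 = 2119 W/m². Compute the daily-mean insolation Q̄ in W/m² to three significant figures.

Q̄ ≈ 1.47e+03 W/m²

Solar declination: sin δ = sin ε · sin L_s = sin 55.50° × sin 90.0° = 0.82413, so δ = +55.500°.
cos h₀ = −tan(+57.3°) tan(+55.500°) = -2.2664 ≤ −1 ⇒ polar day, h₀ = π.
Bracket: h₀ sin ϕ sin δ + cos ϕ cos δ sin h₀ = 3.1416×0.84151×0.82413 + 0.54024×0.56641×0.00000 = 2.178742 + 0.000000 = 2.178742.
Q̄ = (S_0/π) × [bracket] = (2119/π) × 2.178742 = 1470 W/m².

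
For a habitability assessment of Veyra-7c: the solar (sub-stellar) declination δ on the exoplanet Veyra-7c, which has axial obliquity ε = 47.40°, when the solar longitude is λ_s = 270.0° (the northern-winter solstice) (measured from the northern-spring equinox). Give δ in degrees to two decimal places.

sin δ = sin ε · sin λ_s = sin 47.40° × sin 270.0° = -0.736097.
δ = arcsin(-0.736097) = -47.40°.

δ = -47.40°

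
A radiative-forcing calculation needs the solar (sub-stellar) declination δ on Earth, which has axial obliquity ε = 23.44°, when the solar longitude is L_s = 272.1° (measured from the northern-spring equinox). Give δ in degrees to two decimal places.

sin δ = sin ε · sin L_s = sin 23.44° × sin 272.1° = -0.397521.
δ = arcsin(-0.397521) = -23.42°.

δ = -23.42°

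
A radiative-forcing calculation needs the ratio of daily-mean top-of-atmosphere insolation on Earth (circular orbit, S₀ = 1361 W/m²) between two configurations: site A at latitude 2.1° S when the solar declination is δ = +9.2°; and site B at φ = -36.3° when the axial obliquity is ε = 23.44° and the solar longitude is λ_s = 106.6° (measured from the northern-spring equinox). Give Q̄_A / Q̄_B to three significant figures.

— Configuration A (φ=-2.1°):
cos H₀ = −tan(-2.1°) tan(+9.200°) = 0.0059, H₀ = 1.5649 rad.
Bracket: H₀ sin φ sin δ + cos φ cos δ sin H₀ = 1.5649×-0.03664×0.15988 + 0.99933×0.98714×0.99998 = -0.009167 + 0.986459 = 0.977292.
Q̄ = (S₀/π) × [bracket] = (1361/π) × 0.977292 = 423.38 W/m².
— Configuration B (φ=-36.3°):
Solar declination: sin δ = sin ε · sin λ_s = sin 23.44° × sin 106.6° = 0.38121, so δ = +22.409°.
cos H₀ = −tan(-36.3°) tan(+22.409°) = 0.3029, H₀ = 1.2631 rad.
Bracket: H₀ sin φ sin δ + cos φ cos δ sin H₀ = 1.2631×-0.59201×0.38121 + 0.80593×0.92449×0.95302 = -0.285057 + 0.710071 = 0.425014.
Q̄ = (S₀/π) × [bracket] = (1361/π) × 0.425014 = 184.12 W/m².
Ratio Q̄_A / Q̄_B = 423.38 / 184.12 = 2.299.

Q̄_A / Q̄_B ≈ 2.30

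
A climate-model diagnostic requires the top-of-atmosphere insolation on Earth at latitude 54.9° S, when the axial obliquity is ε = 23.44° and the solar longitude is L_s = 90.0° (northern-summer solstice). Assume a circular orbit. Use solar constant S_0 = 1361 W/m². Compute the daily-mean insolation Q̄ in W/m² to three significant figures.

Q̄ ≈ 52.1 W/m²

Solar declination: sin δ = sin ε · sin L_s = sin 23.44° × sin 90.0° = 0.39779, so δ = +23.440°.
cos h₀ = −tan(-54.9°) tan(+23.440°) = 0.6169, h₀ = 0.9060 rad.
Bracket: h₀ sin ϕ sin δ + cos ϕ cos δ sin h₀ = 0.9060×-0.81815×0.39779 + 0.57501×0.91748×0.78704 = -0.294859 + 0.415211 = 0.120352.
Q̄ = (S_0/π) × [bracket] = (1361/π) × 0.120352 = 52.14 W/m².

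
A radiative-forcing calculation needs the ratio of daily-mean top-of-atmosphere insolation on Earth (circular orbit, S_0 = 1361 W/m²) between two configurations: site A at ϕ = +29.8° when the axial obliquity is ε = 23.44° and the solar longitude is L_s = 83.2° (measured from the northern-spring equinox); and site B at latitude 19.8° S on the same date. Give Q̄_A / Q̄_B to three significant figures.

Q̄_A / Q̄_B ≈ 1.70

— Configuration A (ϕ=+29.8°):
Solar declination: sin δ = sin ε · sin L_s = sin 23.44° × sin 83.2° = 0.39499, so δ = +23.265°.
cos h₀ = −tan(+29.8°) tan(+23.265°) = -0.2462, h₀ = 1.8196 rad.
Bracket: h₀ sin ϕ sin δ + cos ϕ cos δ sin h₀ = 1.8196×0.49697×0.39499 + 0.86777×0.91869×0.96921 = 0.357184 + 0.772665 = 1.129849.
Q̄ = (S_0/π) × [bracket] = (1361/π) × 1.129849 = 489.47 W/m².
— Configuration B (ϕ=-19.8°):
cos h₀ = −tan(-19.8°) tan(+23.265°) = 0.1548, h₀ = 1.4154 rad.
Bracket: h₀ sin ϕ sin δ + cos ϕ cos δ sin h₀ = 1.4154×-0.33874×0.39499 + 0.94088×0.91869×0.98795 = -0.189379 + 0.853961 = 0.664582.
Q̄ = (S_0/π) × [bracket] = (1361/π) × 0.664582 = 287.91 W/m².
Ratio Q̄_A / Q̄_B = 489.47 / 287.91 = 1.700.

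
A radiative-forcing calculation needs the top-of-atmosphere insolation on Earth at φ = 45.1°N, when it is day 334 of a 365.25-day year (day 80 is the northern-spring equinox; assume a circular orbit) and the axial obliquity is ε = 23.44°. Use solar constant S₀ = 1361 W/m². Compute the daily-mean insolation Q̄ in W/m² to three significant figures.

Solar longitude: λ_s = 360° × (334 − 80)/365.25 = 250.349°.
sin δ = sin 23.44° × sin 250.349° = -0.37462, so δ = -22.001°.
cos H₀ = −tan(+45.1°) tan(-22.001°) = 0.4055, H₀ = 1.1533 rad.
Bracket: H₀ sin φ sin δ + cos φ cos δ sin H₀ = 1.1533×0.70834×-0.37462 + 0.70587×0.92718×0.91411 = -0.306038 + 0.598256 = 0.292218.
Q̄ = (S₀/π) × [bracket] = (1361/π) × 0.292218 = 126.6 W/m².

Q̄ ≈ 127 W/m²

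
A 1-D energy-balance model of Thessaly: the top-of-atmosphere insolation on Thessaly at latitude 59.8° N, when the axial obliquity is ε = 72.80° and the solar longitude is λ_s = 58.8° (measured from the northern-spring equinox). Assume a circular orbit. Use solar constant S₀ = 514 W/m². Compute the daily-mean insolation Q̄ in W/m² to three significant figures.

Solar declination: sin δ = sin ε · sin λ_s = sin 72.80° × sin 58.8° = 0.81711, so δ = +54.797°.
cos H₀ = −tan(+59.8°) tan(+54.797°) = -2.4354 ≤ −1 ⇒ polar day, H₀ = π.
Bracket: H₀ sin φ sin δ + cos φ cos δ sin H₀ = 3.1416×0.86427×0.81711 + 0.50302×0.57648×0.00000 = 2.218609 + 0.000000 = 2.218609.
Q̄ = (S₀/π) × [bracket] = (514/π) × 2.218609 = 363.0 W/m².

Q̄ ≈ 363 W/m²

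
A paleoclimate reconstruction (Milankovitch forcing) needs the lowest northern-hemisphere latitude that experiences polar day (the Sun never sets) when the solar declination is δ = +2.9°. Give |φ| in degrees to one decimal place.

Polar day requires cos H₀ = −tan φ tan δ ≤ −1, i.e. tan φ tan δ ≥ 1.
The boundary is |tan φ| · |tan δ| = 1, so |φ| = 90° − |δ| = 90° − 2.9° = 87.1° in the northern hemisphere.

|φ| = 87.1°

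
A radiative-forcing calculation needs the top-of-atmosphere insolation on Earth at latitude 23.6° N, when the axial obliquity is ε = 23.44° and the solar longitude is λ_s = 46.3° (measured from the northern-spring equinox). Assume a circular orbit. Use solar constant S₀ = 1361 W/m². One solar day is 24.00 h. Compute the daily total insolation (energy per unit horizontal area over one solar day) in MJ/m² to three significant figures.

Solar declination: sin δ = sin ε · sin λ_s = sin 23.44° × sin 46.3° = 0.28759, so δ = +16.714°.
cos H₀ = −tan(+23.6°) tan(+16.714°) = -0.1312, H₀ = 1.7024 rad.
Bracket: H₀ sin φ sin δ + cos φ cos δ sin H₀ = 1.7024×0.40035×0.28759 + 0.91636×0.95775×0.99136 = 0.196009 + 0.870061 = 1.066070.
Q̄ = (S₀/π) × [bracket] = (1361/π) × 1.066070 = 461.84 W/m².
Daily total = Q̄ × 24.00 h × 3600 s/h = 461.84 × 24.00 × 3600 / 10⁶ = 39.90 MJ/m².

39.9 MJ/m²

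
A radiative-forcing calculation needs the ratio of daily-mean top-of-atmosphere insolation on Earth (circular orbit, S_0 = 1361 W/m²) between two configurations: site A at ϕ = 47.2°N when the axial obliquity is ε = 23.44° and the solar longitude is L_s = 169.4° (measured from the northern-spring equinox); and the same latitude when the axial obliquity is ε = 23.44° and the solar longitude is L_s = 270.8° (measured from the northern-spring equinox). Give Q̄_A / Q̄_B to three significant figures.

— Configuration A (ϕ=+47.2°):
Solar declination: sin δ = sin ε · sin L_s = sin 23.44° × sin 169.4° = 0.07317, so δ = +4.196°.
cos h₀ = −tan(+47.2°) tan(+4.196°) = -0.0792, h₀ = 1.6501 rad.
Bracket: h₀ sin ϕ sin δ + cos ϕ cos δ sin h₀ = 1.6501×0.73373×0.07317 + 0.67944×0.99732×0.99686 = 0.088589 + 0.675491 = 0.764080.
Q̄ = (S_0/π) × [bracket] = (1361/π) × 0.764080 = 331.01 W/m².
— Configuration B (ϕ=+47.2°):
Solar declination: sin δ = sin ε · sin L_s = sin 23.44° × sin 270.8° = -0.39775, so δ = -23.438°.
cos h₀ = −tan(+47.2°) tan(-23.438°) = 0.4682, h₀ = 1.0836 rad.
Bracket: h₀ sin ϕ sin δ + cos ϕ cos δ sin h₀ = 1.0836×0.73373×-0.39775 + 0.67944×0.91749×0.88365 = -0.316239 + 0.550849 = 0.234610.
Q̄ = (S_0/π) × [bracket] = (1361/π) × 0.234610 = 101.64 W/m².
Ratio Q̄_A / Q̄_B = 331.01 / 101.64 = 3.257.

Q̄_A / Q̄_B ≈ 3.26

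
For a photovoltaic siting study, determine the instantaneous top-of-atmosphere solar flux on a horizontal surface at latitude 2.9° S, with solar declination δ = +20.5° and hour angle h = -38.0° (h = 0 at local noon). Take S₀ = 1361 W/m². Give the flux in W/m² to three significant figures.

cos θ_z = sin φ sin δ + cos φ cos δ cos h = -0.017718 + 0.737163 = 0.719445.
Flux = S₀ · cos θ_z = 1361 × 0.719445 = 979.2 W/m².

979 W/m²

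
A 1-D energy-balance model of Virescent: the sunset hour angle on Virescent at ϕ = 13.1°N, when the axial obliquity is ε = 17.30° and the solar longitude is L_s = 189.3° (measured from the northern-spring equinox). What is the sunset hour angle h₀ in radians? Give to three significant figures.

Solar declination: sin δ = sin ε · sin L_s = sin 17.30° × sin 189.3° = -0.04806, so δ = -2.755°.
cos h₀ = −tan ϕ · tan δ = −tan(+13.1°) × tan(-2.755°) = 0.0112, so h₀ = 1.5596 rad = 89.36°.

h₀ = 1.56 rad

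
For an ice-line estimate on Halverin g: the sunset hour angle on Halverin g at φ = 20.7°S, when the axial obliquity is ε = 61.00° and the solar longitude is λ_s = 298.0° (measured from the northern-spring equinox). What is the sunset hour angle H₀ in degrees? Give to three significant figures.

H₀ = 117°

Solar declination: sin δ = sin ε · sin λ_s = sin 61.00° × sin 298.0° = -0.77224, so δ = -50.556°.
cos H₀ = −tan φ · tan δ = −tan(-20.7°) × tan(-50.556°) = -0.4593, so H₀ = 2.0480 rad = 117.34°.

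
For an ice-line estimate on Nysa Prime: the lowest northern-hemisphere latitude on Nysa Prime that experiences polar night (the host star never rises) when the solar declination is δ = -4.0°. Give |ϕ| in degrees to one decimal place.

Polar night requires cos h₀ = −tan ϕ tan δ ≥ 1, i.e. tan ϕ tan δ ≤ −1.
The boundary is |tan ϕ| · |tan δ| = 1, so |ϕ| = 90° − |δ| = 90° − 4.0° = 86.0° in the northern hemisphere.

|ϕ| = 86.0°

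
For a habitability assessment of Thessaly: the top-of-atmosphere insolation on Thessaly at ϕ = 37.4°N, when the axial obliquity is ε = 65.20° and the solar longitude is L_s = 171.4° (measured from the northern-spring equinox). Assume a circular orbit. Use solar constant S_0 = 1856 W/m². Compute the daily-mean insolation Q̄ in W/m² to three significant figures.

Q̄ ≈ 544 W/m²

Solar declination: sin δ = sin ε · sin L_s = sin 65.20° × sin 171.4° = 0.13574, so δ = +7.802°.
cos h₀ = −tan(+37.4°) tan(+7.802°) = -0.1048, h₀ = 1.6757 rad.
Bracket: h₀ sin ϕ sin δ + cos ϕ cos δ sin h₀ = 1.6757×0.60738×0.13574 + 0.79441×0.99074×0.99450 = 0.138154 + 0.782725 = 0.920879.
Q̄ = (S_0/π) × [bracket] = (1856/π) × 0.920879 = 544.0 W/m².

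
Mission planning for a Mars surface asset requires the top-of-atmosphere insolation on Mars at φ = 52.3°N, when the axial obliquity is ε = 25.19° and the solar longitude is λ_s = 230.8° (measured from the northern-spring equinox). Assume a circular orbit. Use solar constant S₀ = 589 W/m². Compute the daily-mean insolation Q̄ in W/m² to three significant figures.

Q̄ ≈ 42.6 W/m²

Solar declination: sin δ = sin ε · sin λ_s = sin 25.19° × sin 230.8° = -0.32983, so δ = -19.259°.
cos H₀ = −tan(+52.3°) tan(-19.259°) = 0.4521, H₀ = 1.1017 rad.
Bracket: H₀ sin φ sin δ + cos φ cos δ sin H₀ = 1.1017×0.79122×-0.32983 + 0.61153×0.94404×0.89199 = -0.287509 + 0.514954 = 0.227445.
Q̄ = (S₀/π) × [bracket] = (589/π) × 0.227445 = 42.64 W/m².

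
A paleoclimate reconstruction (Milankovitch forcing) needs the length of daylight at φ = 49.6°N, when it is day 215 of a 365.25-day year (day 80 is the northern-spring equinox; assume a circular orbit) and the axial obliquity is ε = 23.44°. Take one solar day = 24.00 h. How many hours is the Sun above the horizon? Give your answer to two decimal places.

14.79 h

Solar longitude: λ_s = 360° × (215 − 80)/365.25 = 133.060°.
sin δ = sin 23.44° × sin 133.060° = 0.29064, so δ = +16.896°.
cos H₀ = −tan φ · tan δ = −tan(+49.6°) × tan(+16.896°) = -0.3569, so H₀ = 1.9358 rad = 110.91°.
Daylight = 2H₀/(2π) × 24.00 h = (1.9358/π) × 24.00 = 14.79 h.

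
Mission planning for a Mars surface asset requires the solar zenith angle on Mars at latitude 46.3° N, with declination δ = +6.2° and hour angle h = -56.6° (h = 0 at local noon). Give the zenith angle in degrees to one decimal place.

θ_z = 62.9°

cos θ_z = sin φ sin δ + cos φ cos δ cos h = 0.078080 + 0.378093 = 0.456173.
θ_z = arccos(0.456173) = 62.9°.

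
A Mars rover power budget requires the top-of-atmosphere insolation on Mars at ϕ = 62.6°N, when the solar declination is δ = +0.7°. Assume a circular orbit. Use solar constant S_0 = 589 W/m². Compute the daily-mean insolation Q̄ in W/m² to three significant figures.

Q̄ ≈ 89.5 W/m²

cos h₀ = −tan(+62.6°) tan(+0.700°) = -0.0236, h₀ = 1.5944 rad.
Bracket: h₀ sin ϕ sin δ + cos ϕ cos δ sin h₀ = 1.5944×0.88782×0.01222 + 0.46020×0.99993×0.99972 = 0.017298 + 0.460039 = 0.477337.
Q̄ = (S_0/π) × [bracket] = (589/π) × 0.477337 = 89.49 W/m².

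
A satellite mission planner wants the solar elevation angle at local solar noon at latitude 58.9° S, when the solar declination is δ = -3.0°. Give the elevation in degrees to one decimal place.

34.1°

At local noon the hour angle is zero, so the zenith angle equals |φ − δ| = |-58.9° − (-3.000°)| = 55.900°.
Elevation = 90° − 55.900° = 34.1°.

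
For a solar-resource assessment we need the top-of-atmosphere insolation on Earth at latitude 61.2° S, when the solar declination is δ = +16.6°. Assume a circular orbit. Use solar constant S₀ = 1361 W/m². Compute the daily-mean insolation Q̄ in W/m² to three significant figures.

cos H₀ = −tan(-61.2°) tan(+16.600°) = 0.5423, H₀ = 0.9977 rad.
Bracket: H₀ sin φ sin δ + cos φ cos δ sin H₀ = 0.9977×-0.87631×0.28569 + 0.48175×0.95832×0.84021 = -0.249777 + 0.387900 = 0.138123.
Q̄ = (S₀/π) × [bracket] = (1361/π) × 0.138123 = 59.84 W/m².

Q̄ ≈ 59.8 W/m²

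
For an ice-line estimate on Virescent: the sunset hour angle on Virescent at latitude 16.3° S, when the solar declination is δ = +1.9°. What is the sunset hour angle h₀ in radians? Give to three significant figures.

cos h₀ = −tan ϕ · tan δ = −tan(-16.3°) × tan(+1.900°) = 0.0097, so h₀ = 1.5611 rad = 89.44°.

h₀ = 1.56 rad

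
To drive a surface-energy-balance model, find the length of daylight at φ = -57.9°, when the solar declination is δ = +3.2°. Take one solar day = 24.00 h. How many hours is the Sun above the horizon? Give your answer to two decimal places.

11.32 h

cos H₀ = −tan φ · tan δ = −tan(-57.9°) × tan(+3.200°) = 0.0891, so H₀ = 1.4816 rad = 84.89°.
Daylight = 2H₀/(2π) × 24.00 h = (1.4816/π) × 24.00 = 11.32 h.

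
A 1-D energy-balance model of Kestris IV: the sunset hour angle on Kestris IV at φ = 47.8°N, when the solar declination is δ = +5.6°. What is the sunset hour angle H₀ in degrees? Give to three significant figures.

H₀ = 96.2°

cos H₀ = −tan φ · tan δ = −tan(+47.8°) × tan(+5.600°) = -0.1081, so H₀ = 1.6791 rad = 96.21°.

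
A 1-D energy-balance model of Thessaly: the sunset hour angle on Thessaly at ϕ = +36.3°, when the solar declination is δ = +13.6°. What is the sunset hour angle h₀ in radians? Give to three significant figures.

h₀ = 1.75 rad

cos h₀ = −tan ϕ · tan δ = −tan(+36.3°) × tan(+13.600°) = -0.1777, so h₀ = 1.7495 rad = 100.24°.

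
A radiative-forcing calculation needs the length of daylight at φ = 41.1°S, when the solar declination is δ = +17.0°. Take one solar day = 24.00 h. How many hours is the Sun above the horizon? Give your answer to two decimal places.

9.94 h

cos H₀ = −tan φ · tan δ = −tan(-41.1°) × tan(+17.000°) = 0.2667, so H₀ = 1.3008 rad = 74.53°.
Daylight = 2H₀/(2π) × 24.00 h = (1.3008/π) × 24.00 = 9.94 h.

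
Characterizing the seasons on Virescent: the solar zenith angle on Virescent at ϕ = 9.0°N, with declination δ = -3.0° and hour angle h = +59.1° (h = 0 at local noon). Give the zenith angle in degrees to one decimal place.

cos θ_z = sin ϕ sin δ + cos ϕ cos δ cos h = -0.008187 + 0.506524 = 0.498337.
θ_z = arccos(0.498337) = 60.1°.

θ_z = 60.1°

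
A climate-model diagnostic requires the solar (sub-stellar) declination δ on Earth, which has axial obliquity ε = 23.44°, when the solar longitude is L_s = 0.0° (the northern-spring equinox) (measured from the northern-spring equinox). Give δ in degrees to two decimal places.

δ = +0.00°

sin δ = sin ε · sin L_s = sin 23.44° × sin 0.0° = 0.000000.
δ = arcsin(0.000000) = +0.00°.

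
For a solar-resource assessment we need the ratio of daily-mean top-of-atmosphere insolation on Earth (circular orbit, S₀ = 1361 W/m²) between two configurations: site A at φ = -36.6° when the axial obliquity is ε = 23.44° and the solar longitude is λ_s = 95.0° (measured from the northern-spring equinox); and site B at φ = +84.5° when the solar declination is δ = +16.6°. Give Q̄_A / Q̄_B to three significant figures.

— Configuration A (φ=-36.6°):
Solar declination: sin δ = sin ε · sin λ_s = sin 23.44° × sin 95.0° = 0.39627, so δ = +23.346°.
cos H₀ = −tan(-36.6°) tan(+23.346°) = 0.3205, H₀ = 1.2445 rad.
Bracket: H₀ sin φ sin δ + cos φ cos δ sin H₀ = 1.2445×-0.59622×0.39627 + 0.80282×0.91813×0.94723 = -0.294031 + 0.698197 = 0.404166.
Q̄ = (S₀/π) × [bracket] = (1361/π) × 0.404166 = 175.09 W/m².
— Configuration B (φ=+84.5°):
cos H₀ = −tan(+84.5°) tan(+16.600°) = -3.0960 ≤ −1 ⇒ polar day, H₀ = π.
Bracket: H₀ sin φ sin δ + cos φ cos δ sin H₀ = 3.1416×0.99540×0.28569 + 0.09585×0.95832×0.00000 = 0.893395 + 0.000000 = 0.893395.
Q̄ = (S₀/π) × [bracket] = (1361/π) × 0.893395 = 387.04 W/m².
Ratio Q̄_A / Q̄_B = 175.09 / 387.04 = 0.4524.

Q̄_A / Q̄_B ≈ 0.452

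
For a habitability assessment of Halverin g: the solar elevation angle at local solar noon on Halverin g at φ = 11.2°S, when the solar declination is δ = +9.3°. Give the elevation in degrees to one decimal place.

69.5°

At local noon the hour angle is zero, so the zenith angle equals |φ − δ| = |-11.2° − (+9.300°)| = 20.500°.
Elevation = 90° − 20.500° = 69.5°.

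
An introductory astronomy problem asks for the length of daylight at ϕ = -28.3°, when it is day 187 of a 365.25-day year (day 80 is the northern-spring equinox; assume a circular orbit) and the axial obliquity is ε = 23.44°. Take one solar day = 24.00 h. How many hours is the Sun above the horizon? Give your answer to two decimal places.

Solar longitude: L_s = 360° × (187 − 80)/365.25 = 105.462°.
sin δ = sin 23.44° × sin 105.462° = 0.38339, so δ = +22.544°.
cos h₀ = −tan ϕ · tan δ = −tan(-28.3°) × tan(+22.544°) = 0.2235, so h₀ = 1.3454 rad = 77.08°.
Daylight = 2h₀/(2π) × 24.00 h = (1.3454/π) × 24.00 = 10.28 h.

10.28 h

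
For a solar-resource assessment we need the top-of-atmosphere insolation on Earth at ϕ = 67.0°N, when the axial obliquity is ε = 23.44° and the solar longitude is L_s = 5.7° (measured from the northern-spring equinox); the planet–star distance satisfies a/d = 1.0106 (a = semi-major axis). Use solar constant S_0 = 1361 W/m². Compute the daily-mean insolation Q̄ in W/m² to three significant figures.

Q̄ ≈ 199 W/m²

Solar declination: sin δ = sin ε · sin L_s = sin 23.44° × sin 5.7° = 0.03951, so δ = +2.264°.
cos h₀ = −tan(+67.0°) tan(+2.264°) = -0.0931, h₀ = 1.6641 rad.
Bracket: h₀ sin ϕ sin δ + cos ϕ cos δ sin h₀ = 1.6641×0.92050×0.03951 + 0.39073×0.99922×0.99565 = 0.060522 + 0.388727 = 0.449249.
Inverse-square distance factor (a/d)² = 1.0106² = 1.021312.
Q̄ = (S_0/π) × 1.021312 × [bracket] = (1361/π) × 1.021312 × 0.449249 = 198.8 W/m².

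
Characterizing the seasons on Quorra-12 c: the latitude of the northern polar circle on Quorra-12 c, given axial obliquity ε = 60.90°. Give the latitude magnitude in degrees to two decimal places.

The polar circle is the lowest latitude that experiences at least one full rotation of continuous daylight at the northern-summer solstice; it lies at |ϕ| = 90° − ε = 90° − 60.90° = 29.10°.

29.10°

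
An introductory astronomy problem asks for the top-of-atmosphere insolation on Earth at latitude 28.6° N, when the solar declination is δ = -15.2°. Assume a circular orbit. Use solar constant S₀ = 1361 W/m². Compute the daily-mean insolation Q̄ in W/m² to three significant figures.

cos H₀ = −tan(+28.6°) tan(-15.200°) = 0.1481, H₀ = 1.4221 rad.
Bracket: H₀ sin φ sin δ + cos φ cos δ sin H₀ = 1.4221×0.47869×-0.26219 + 0.87798×0.96502×0.98897 = -0.178485 + 0.837923 = 0.659438.
Q̄ = (S₀/π) × [bracket] = (1361/π) × 0.659438 = 285.7 W/m².

Q̄ ≈ 286 W/m²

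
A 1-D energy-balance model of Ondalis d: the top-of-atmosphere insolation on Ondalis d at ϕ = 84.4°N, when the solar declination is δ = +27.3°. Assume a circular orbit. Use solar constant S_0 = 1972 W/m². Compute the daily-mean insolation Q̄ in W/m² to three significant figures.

cos h₀ = −tan(+84.4°) tan(+27.300°) = -5.2640 ≤ −1 ⇒ polar day, h₀ = π.
Bracket: h₀ sin ϕ sin δ + cos ϕ cos δ sin h₀ = 3.1416×0.99523×0.45865 + 0.09758×0.88862×0.00000 = 1.434022 + 0.000000 = 1.434022.
Q̄ = (S_0/π) × [bracket] = (1972/π) × 1.434022 = 900.1 W/m².

Q̄ ≈ 900 W/m²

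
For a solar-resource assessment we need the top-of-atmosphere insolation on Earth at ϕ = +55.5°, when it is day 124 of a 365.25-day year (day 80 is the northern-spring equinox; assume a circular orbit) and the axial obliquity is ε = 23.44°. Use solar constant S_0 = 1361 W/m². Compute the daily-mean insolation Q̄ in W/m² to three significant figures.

Q̄ ≈ 410 W/m²

Solar longitude: L_s = 360° × (124 − 80)/365.25 = 43.368°.
sin δ = sin 23.44° × sin 43.368° = 0.27315, so δ = +15.852°.
cos h₀ = −tan(+55.5°) tan(+15.852°) = -0.4132, h₀ = 1.9967 rad.
Bracket: h₀ sin ϕ sin δ + cos ϕ cos δ sin h₀ = 1.9967×0.82413×0.27315 + 0.56641×0.96197×0.91066 = 0.449479 + 0.496191 = 0.945670.
Q̄ = (S_0/π) × [bracket] = (1361/π) × 0.945670 = 409.7 W/m².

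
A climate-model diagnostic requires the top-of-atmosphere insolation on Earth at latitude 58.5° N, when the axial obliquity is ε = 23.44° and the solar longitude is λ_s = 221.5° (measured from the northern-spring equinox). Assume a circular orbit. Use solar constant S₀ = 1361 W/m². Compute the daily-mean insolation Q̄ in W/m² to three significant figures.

Q̄ ≈ 87.5 W/m²

Solar declination: sin δ = sin ε · sin λ_s = sin 23.44° × sin 221.5° = -0.26358, so δ = -15.283°.
cos H₀ = −tan(+58.5°) tan(-15.283°) = 0.4459, H₀ = 1.1086 rad.
Bracket: H₀ sin φ sin δ + cos φ cos δ sin H₀ = 1.1086×0.85264×-0.26358 + 0.52250×0.96464×0.89508 = -0.249145 + 0.451142 = 0.201997.
Q̄ = (S₀/π) × [bracket] = (1361/π) × 0.201997 = 87.51 W/m².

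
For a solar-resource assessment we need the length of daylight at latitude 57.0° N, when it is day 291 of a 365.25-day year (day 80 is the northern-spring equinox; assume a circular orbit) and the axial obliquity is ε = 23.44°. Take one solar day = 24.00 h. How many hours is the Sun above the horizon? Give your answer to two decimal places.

9.73 h

Solar longitude: L_s = 360° × (291 − 80)/365.25 = 207.967°.
sin δ = sin 23.44° × sin 207.967° = -0.18655, so δ = -10.751°.
cos h₀ = −tan ϕ · tan δ = −tan(+57.0°) × tan(-10.751°) = 0.2924, so h₀ = 1.2741 rad = 73.00°.
Daylight = 2h₀/(2π) × 24.00 h = (1.2741/π) × 24.00 = 9.73 h.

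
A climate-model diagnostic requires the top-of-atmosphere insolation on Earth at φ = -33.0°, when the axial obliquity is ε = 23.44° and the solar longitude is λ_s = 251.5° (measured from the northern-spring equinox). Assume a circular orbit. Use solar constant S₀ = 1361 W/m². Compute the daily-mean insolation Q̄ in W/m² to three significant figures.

Q̄ ≈ 488 W/m²

Solar declination: sin δ = sin ε · sin λ_s = sin 23.44° × sin 251.5° = -0.37723, so δ = -22.162°.
cos H₀ = −tan(-33.0°) tan(-22.162°) = -0.2645, H₀ = 1.8385 rad.
Bracket: H₀ sin φ sin δ + cos φ cos δ sin H₀ = 1.8385×-0.54464×-0.37723 + 0.83867×0.92612×0.96438 = 0.377728 + 0.749043 = 1.126771.
Q̄ = (S₀/π) × [bracket] = (1361/π) × 1.126771 = 488.1 W/m².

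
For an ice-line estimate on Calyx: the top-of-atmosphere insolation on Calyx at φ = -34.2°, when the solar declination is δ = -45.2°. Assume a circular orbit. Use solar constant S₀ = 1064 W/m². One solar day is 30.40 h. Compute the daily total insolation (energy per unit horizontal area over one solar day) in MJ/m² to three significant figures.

50.1 MJ/m²

cos H₀ = −tan(-34.2°) tan(-45.200°) = -0.6844, H₀ = 2.3245 rad.
Bracket: H₀ sin φ sin δ + cos φ cos δ sin H₀ = 2.3245×-0.56208×-0.70957 + 0.82708×0.70463×0.72914 = 0.927092 + 0.424932 = 1.352024.
Q̄ = (S₀/π) × [bracket] = (1064/π) × 1.352024 = 457.91 W/m².
Daily total = Q̄ × 30.40 h × 3600 s/h = 457.91 × 30.40 × 3600 / 10⁶ = 50.11 MJ/m².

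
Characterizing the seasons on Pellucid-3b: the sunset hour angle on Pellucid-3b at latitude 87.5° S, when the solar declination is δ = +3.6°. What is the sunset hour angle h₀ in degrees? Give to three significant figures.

h₀ = 0.00°

cos h₀ = −tan ϕ · tan δ = 1.4410 ≥ 1, so the host star never rises (polar night) and h₀ = 0.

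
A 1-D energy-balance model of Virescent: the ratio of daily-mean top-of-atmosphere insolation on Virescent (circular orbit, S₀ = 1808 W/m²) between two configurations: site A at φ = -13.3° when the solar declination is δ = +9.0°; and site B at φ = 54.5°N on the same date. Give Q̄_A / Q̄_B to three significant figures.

Q̄_A / Q̄_B ≈ 1.15

— Configuration A (φ=-13.3°):
cos H₀ = −tan(-13.3°) tan(+9.000°) = 0.0374, H₀ = 1.5333 rad.
Bracket: H₀ sin φ sin δ + cos φ cos δ sin H₀ = 1.5333×-0.23005×0.15643 + 0.97318×0.98769×0.99930 = -0.055178 + 0.960527 = 0.905349.
Q̄ = (S₀/π) × [bracket] = (1808/π) × 0.905349 = 521.03 W/m².
— Configuration B (φ=+54.5°):
cos H₀ = −tan(+54.5°) tan(+9.000°) = -0.2220, H₀ = 1.7947 rad.
Bracket: H₀ sin φ sin δ + cos φ cos δ sin H₀ = 1.7947×0.81412×0.15643 + 0.58070×0.98769×0.97504 = 0.228560 + 0.559236 = 0.787796.
Q̄ = (S₀/π) × [bracket] = (1808/π) × 0.787796 = 453.38 W/m².
Ratio Q̄_A / Q̄_B = 521.03 / 453.38 = 1.149.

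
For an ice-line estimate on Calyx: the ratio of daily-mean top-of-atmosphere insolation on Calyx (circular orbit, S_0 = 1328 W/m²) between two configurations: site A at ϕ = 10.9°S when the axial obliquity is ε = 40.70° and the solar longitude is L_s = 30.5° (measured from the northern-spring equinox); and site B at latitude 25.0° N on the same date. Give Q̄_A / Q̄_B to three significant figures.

Q̄_A / Q̄_B ≈ 0.764

— Configuration A (ϕ=-10.9°):
Solar declination: sin δ = sin ε · sin L_s = sin 40.70° × sin 30.5° = 0.33096, so δ = +19.327°.
cos h₀ = −tan(-10.9°) tan(+19.327°) = 0.0675, h₀ = 1.5032 rad.
Bracket: h₀ sin ϕ sin δ + cos ϕ cos δ sin h₀ = 1.5032×-0.18910×0.33096 + 0.98196×0.94364×0.99772 = -0.094077 + 0.924504 = 0.830427.
Q̄ = (S_0/π) × [bracket] = (1328/π) × 0.830427 = 351.03 W/m².
— Configuration B (ϕ=+25.0°):
cos h₀ = −tan(+25.0°) tan(+19.327°) = -0.1635, h₀ = 1.7351 rad.
Bracket: h₀ sin ϕ sin δ + cos ϕ cos δ sin h₀ = 1.7351×0.42262×0.33096 + 0.90631×0.94364×0.98654 = 0.242689 + 0.843719 = 1.086408.
Q̄ = (S_0/π) × [bracket] = (1328/π) × 1.086408 = 459.24 W/m².
Ratio Q̄_A / Q̄_B = 351.03 / 459.24 = 0.7644.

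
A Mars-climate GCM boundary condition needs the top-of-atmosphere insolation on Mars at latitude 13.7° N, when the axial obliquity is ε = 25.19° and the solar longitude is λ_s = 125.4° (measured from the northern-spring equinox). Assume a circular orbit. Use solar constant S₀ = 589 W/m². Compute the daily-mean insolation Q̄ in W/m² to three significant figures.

Q̄ ≈ 196 W/m²

Solar declination: sin δ = sin ε · sin λ_s = sin 25.19° × sin 125.4° = 0.34694, so δ = +20.300°.
cos H₀ = −tan(+13.7°) tan(+20.300°) = -0.0902, H₀ = 1.6611 rad.
Bracket: H₀ sin φ sin δ + cos φ cos δ sin H₀ = 1.6611×0.23684×0.34694 + 0.97155×0.93789×0.99593 = 0.136491 + 0.907498 = 1.043989.
Q̄ = (S₀/π) × [bracket] = (589/π) × 1.043989 = 195.7 W/m².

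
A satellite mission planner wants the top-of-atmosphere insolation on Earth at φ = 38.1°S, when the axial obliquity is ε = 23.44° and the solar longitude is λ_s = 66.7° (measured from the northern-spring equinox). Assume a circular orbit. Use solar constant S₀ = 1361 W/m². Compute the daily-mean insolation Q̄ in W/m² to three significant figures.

Q̄ ≈ 179 W/m²

Solar declination: sin δ = sin ε · sin λ_s = sin 23.44° × sin 66.7° = 0.36535, so δ = +21.429°.
cos H₀ = −tan(-38.1°) tan(+21.429°) = 0.3077, H₀ = 1.2580 rad.
Bracket: H₀ sin φ sin δ + cos φ cos δ sin H₀ = 1.2580×-0.61704×0.36535 + 0.78694×0.93087×0.95147 = -0.283598 + 0.696989 = 0.413391.
Q̄ = (S₀/π) × [bracket] = (1361/π) × 0.413391 = 179.1 W/m².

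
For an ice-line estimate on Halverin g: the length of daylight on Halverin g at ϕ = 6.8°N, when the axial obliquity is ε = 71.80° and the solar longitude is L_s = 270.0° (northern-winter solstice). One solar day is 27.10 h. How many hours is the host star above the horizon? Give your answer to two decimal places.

10.35 h

Solar declination: sin δ = sin ε · sin L_s = sin 71.80° × sin 270.0° = -0.94997, so δ = -71.800°.
cos h₀ = −tan ϕ · tan δ = −tan(+6.8°) × tan(-71.800°) = 0.3627, so h₀ = 1.1997 rad = 68.74°.
Daylight = 2h₀/(2π) × 27.10 h = (1.1997/π) × 27.10 = 10.35 h.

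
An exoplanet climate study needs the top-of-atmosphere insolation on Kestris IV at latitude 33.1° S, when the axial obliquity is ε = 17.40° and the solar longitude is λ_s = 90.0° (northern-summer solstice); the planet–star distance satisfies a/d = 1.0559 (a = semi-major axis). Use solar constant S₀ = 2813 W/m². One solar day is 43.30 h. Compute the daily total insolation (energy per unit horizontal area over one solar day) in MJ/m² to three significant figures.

Solar declination: sin δ = sin ε · sin λ_s = sin 17.40° × sin 90.0° = 0.29904, so δ = +17.400°.
cos H₀ = −tan(-33.1°) tan(+17.400°) = 0.2043, H₀ = 1.3651 rad.
Bracket: H₀ sin φ sin δ + cos φ cos δ sin H₀ = 1.3651×-0.54610×0.29904 + 0.83772×0.95424×0.97891 = -0.222929 + 0.782527 = 0.559598.
Inverse-square distance factor (a/d)² = 1.0559² = 1.114925.
Q̄ = (S₀/π) × 1.114925 × [bracket] = (2813/π) × 1.114925 × 0.559598 = 558.65 W/m².
Daily total = Q̄ × 43.30 h × 3600 s/h = 558.65 × 43.30 × 3600 / 10⁶ = 87.08 MJ/m².

87.1 MJ/m²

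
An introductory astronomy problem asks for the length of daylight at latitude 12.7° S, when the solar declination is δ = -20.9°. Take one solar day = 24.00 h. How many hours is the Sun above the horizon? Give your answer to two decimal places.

cos H₀ = −tan φ · tan δ = −tan(-12.7°) × tan(-20.900°) = -0.0861, so H₀ = 1.6570 rad = 94.94°.
Daylight = 2H₀/(2π) × 24.00 h = (1.6570/π) × 24.00 = 12.66 h.

12.66 h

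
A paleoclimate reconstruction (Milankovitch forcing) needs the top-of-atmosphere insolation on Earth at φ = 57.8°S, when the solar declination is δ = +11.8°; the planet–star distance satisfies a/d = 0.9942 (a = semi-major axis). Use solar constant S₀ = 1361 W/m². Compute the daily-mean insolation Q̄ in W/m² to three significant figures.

cos H₀ = −tan(-57.8°) tan(+11.800°) = 0.3317, H₀ = 1.2326 rad.
Bracket: H₀ sin φ sin δ + cos φ cos δ sin H₀ = 1.2326×-0.84619×0.20450 + 0.53288×0.97887×0.94337 = -0.213296 + 0.492081 = 0.278785.
Inverse-square distance factor (a/d)² = 0.9942² = 0.988434.
Q̄ = (S₀/π) × 0.988434 × [bracket] = (1361/π) × 0.988434 × 0.278785 = 119.4 W/m².

Q̄ ≈ 119 W/m²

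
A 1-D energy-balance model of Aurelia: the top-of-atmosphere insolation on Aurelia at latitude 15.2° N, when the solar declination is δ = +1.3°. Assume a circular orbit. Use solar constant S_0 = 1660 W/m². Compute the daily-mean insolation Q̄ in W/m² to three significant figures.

cos h₀ = −tan(+15.2°) tan(+1.300°) = -0.0062, h₀ = 1.5770 rad.
Bracket: h₀ sin ϕ sin δ + cos ϕ cos δ sin h₀ = 1.5770×0.26219×0.02269 + 0.96502×0.99974×0.99998 = 0.009382 + 0.964750 = 0.974132.
Q̄ = (S_0/π) × [bracket] = (1660/π) × 0.974132 = 514.7 W/m².

Q̄ ≈ 515 W/m²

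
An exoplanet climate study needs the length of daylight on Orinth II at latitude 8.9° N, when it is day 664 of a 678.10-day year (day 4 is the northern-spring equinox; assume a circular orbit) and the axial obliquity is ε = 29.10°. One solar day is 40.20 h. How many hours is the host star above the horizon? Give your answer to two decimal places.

19.94 h

Solar longitude: λ_s = 360° × (664 − 4)/678.10 = 350.391°.
sin δ = sin 29.10° × sin 350.391° = -0.08118, so δ = -4.657°.
cos H₀ = −tan φ · tan δ = −tan(+8.9°) × tan(-4.657°) = 0.0128, so H₀ = 1.5580 rad = 89.27°.
Daylight = 2H₀/(2π) × 40.20 h = (1.5580/π) × 40.20 = 19.94 h.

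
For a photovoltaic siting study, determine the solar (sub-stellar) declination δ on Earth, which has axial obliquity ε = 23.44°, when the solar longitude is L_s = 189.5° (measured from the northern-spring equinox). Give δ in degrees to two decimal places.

sin δ = sin ε · sin L_s = sin 23.44° × sin 189.5° = -0.065654.
δ = arcsin(-0.065654) = -3.76°.

δ = -3.76°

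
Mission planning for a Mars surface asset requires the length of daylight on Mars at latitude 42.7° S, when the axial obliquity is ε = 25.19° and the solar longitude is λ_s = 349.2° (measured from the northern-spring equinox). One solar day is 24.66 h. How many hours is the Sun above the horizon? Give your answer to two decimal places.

Solar declination: sin δ = sin ε · sin λ_s = sin 25.19° × sin 349.2° = -0.07975, so δ = -4.574°.
cos H₀ = −tan φ · tan δ = −tan(-42.7°) × tan(-4.574°) = -0.0738, so H₀ = 1.6447 rad = 94.23°.
Daylight = 2H₀/(2π) × 24.66 h = (1.6447/π) × 24.66 = 12.91 h.

12.91 h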